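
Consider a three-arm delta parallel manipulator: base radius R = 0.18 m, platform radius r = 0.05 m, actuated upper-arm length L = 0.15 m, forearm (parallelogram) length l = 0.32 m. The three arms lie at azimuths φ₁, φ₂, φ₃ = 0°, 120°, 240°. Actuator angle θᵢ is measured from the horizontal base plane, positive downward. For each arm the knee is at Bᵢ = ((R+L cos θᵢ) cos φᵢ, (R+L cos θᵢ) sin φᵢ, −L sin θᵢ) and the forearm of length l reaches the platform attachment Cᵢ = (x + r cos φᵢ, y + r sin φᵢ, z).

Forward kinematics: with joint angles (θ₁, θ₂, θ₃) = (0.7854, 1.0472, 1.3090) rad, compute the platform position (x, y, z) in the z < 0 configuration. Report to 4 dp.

O1 = (0.2361·cos0.0°, 0.2361·sin0.0°, -0.1061) = (0.2361, 0.0000, -0.1061)
O2 = (0.2050·cos120.0°, 0.2050·sin120.0°, -0.1299) = (-0.1025, 0.1775, -0.1299)
φ3=240.0°: virtual centre (-0.0844, -0.1462, -0.1449), radius l
subtract pairs → two planes through P
linear system: -0.6771x+0.3551y = -0.0081−-0.0477z; -0.6410x+-0.2924y = -0.0175−-0.0776z
Cramer: x(z) = 0.0201-0.0975z;  y(z) = 0.0157-0.0517z
quadratic in z: (1.0122)z²+(0.2526)z+(-0.0443)=0, √Δ=0.4931 → z ∈ {-0.3684, 0.1188}; z = -0.3684 (taking z<0)
x = 0.0561, y = 0.0347

(0.0561, 0.0347, -0.3684)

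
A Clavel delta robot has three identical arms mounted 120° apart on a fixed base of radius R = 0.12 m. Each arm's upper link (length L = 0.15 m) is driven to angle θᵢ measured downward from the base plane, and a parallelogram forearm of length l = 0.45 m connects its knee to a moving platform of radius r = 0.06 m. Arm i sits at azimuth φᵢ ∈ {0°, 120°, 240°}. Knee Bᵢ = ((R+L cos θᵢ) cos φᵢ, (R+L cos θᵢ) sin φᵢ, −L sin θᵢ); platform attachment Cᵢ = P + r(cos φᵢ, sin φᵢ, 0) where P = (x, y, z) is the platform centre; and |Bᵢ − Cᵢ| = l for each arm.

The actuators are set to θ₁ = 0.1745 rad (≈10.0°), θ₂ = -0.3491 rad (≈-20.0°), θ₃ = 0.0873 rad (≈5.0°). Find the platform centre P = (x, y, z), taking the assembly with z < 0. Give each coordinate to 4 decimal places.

(-0.0562, 0.0688, -0.3840)

centre 1 = (0.2077·cos0.0°, 0.2077·sin0.0°, -0.0260) = (0.2077, 0.0000, -0.0260)
arm 2 at φ=120.0°: e+L cos θ2 = 0.2010;  centre 2 = (-0.1005, 0.1740, 0.0513)
φ3=240.0°: virtual centre (-0.1047, -0.1814, -0.0131), radius l
subtract pairs → two planes through P
[-0.6164 0.3481 0.1547]·P = -0.0008;  [-0.6249 -0.3627 0.0259]·P = 0.0002
det = 0.4411;  x = 0.0005+0.1477z,  y = -0.0014+-0.1829z
into |P−centre ₁|² = l²: 1.0553z² + -0.0086z + -0.1589 = 0;  Δ = 0.6707;  z = -0.3840 or 0.3921 → z<0 root = -0.3840
x = -0.0562, y = 0.0688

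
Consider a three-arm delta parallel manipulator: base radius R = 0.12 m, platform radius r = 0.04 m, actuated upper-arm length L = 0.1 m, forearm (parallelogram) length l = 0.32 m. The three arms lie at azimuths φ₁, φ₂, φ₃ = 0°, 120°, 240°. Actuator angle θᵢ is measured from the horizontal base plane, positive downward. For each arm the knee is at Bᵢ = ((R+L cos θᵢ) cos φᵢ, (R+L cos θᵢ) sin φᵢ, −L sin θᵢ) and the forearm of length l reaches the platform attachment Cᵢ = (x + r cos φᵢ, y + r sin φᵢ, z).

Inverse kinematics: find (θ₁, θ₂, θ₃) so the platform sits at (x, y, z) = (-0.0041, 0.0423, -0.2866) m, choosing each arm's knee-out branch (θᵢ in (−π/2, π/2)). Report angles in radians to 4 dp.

φ1=0.0° → target in arm frame (-0.0041, 0.0423)
  A=0.0841, B=-0.2866, C=(l²−L²−A²−y'²−z²)/(2L)=0.0070
  θ1 = atan2(B,A) + arccos(C/0.2987) = 0.2620
rotate P by −φ2: (0.0387, -0.0176, -0.2866)
  A=0.0413, B=-0.2866, C=(l²−L²−A²−y'²−z²)/(2L)=0.0412
  γ=atan2(-0.2866,0.0413)=-1.4276;  ψ=arccos(0.1423)=1.4280;  θ2=γ+ψ≈0.0003
rotate P by −φ3: (-0.0346, -0.0247, -0.2866)
  A=0.1146, B=-0.2866, C=(l²−L²−A²−y'²−z²)/(2L)=-0.0174
  θ3 = atan2(B,A) + arccos(C/0.3087) = 0.4367

θ₁ = 0.2620, θ₂ = 0.0003, θ₃ = 0.4367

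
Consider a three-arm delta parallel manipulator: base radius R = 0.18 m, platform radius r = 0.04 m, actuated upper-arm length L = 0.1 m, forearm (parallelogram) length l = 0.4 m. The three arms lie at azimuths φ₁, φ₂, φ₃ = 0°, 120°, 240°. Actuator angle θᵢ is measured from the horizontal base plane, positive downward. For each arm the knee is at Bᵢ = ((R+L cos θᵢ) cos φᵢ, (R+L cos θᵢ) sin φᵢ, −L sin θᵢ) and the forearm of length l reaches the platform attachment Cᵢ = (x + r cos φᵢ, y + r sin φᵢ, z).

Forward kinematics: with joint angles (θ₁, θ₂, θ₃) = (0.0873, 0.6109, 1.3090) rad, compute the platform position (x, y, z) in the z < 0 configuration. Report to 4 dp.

(0.1008, 0.0757, -0.3761)

φ1=0.0°: virtual centre (0.2396, 0.0000, -0.0087), radius l
φ2=120.0°: virtual centre (-0.1110, 0.1922, -0.0574), radius l
S3 = (0.1659·cos240.0°, 0.1659·sin240.0°, -0.0966) = (-0.0829, -0.1437, -0.0966)
eliminate P² terms by subtracting sphere 1 from 2 and 3
plane₁₂: -0.7012x+0.3844y+-0.0973z = -0.0050
det = 0.4494;  x = 0.0208+-0.2125z,  y = 0.0251+-0.1345z
sphere 1 gives Az²+Bz+C=0 with A=1.0633, B=0.1037, C=-0.1114;  B²−4AC=0.4846;  roots -0.3761, 0.2786;  negative root z = -0.3761
x = 0.1008, y = 0.0757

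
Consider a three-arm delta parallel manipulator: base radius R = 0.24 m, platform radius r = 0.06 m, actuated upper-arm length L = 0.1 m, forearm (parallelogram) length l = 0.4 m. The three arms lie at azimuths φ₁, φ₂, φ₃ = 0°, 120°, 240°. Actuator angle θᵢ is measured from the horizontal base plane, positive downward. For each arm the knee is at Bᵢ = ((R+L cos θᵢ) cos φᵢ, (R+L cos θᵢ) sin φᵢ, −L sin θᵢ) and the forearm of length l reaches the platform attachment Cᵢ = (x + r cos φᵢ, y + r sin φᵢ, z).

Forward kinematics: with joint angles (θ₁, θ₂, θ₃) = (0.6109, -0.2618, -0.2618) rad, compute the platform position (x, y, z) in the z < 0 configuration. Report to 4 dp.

S1 = (0.2619·cos0.0°, 0.2619·sin0.0°, -0.0574) = (0.2619, 0.0000, -0.0574)
arm 2 at φ=120.0°: ρ2 = 0.2766;  S2 = (-0.1383, 0.2395, 0.0259)
arm 3 at φ=240.0°: ρ3 = 0.2766;  S3 = (-0.1383, -0.2395, 0.0259)
eliminate P² terms by subtracting sphere 1 from 2 and 3
plane₁₂: -0.8004x+0.4791y+0.1665z = 0.0053
Cramer: x(z) = -0.0066+0.2080z;  y(z) = 0.0000-0.0000z
sphere 1 gives Az²+Bz+C=0 with A=1.0433, B=0.0030, C=-0.0846;  B²−4AC=0.3531;  roots -0.2862, 0.2833;  negative root z = -0.2862
x = -0.0661, y = 0.0000

(-0.0661, 0.0000, -0.2862)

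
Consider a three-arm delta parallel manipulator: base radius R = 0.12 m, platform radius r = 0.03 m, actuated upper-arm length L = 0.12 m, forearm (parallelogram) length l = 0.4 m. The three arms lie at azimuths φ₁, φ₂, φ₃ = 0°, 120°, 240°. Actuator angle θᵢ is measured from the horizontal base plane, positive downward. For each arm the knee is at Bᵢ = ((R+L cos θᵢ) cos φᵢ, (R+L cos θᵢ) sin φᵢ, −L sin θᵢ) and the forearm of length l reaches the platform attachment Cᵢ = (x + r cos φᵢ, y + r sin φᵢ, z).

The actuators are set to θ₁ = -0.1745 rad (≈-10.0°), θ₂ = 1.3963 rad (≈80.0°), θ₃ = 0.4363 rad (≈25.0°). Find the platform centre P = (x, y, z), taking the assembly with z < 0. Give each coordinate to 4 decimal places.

(0.1650, -0.1445, -0.3496)

arm 1 at φ=0.0°: e+L cos θ1 = 0.2082;  centre 1 = (0.2082, 0.0000, 0.0208)
arm 2 at φ=120.0°: e+L cos θ2 = 0.1108;  centre 2 = (-0.0554, 0.0960, -0.1182)
arm 3 at φ=240.0°: e+L cos θ3 = 0.1988;  centre 3 = (-0.0994, -0.1721, -0.0507)
|centre ₂|²−|centre ₁|² = -0.0175;  |centre ₃|²−|centre ₁|² = -0.0017
linear system: -0.5272x+0.1920y = -0.0175−-0.2780z; -0.6151x+-0.3443y = -0.0017−-0.1431z
Cramer: x(z) = 0.0212-0.4112z;  y(z) = -0.0330+0.3191z
quadratic in z: (1.2709)z²+(0.0910)z+(-0.1235)=0, √Δ=0.7976 → z ∈ {-0.3496, 0.2780}; z = -0.3496 (taking z<0)
x = 0.1650, y = -0.1445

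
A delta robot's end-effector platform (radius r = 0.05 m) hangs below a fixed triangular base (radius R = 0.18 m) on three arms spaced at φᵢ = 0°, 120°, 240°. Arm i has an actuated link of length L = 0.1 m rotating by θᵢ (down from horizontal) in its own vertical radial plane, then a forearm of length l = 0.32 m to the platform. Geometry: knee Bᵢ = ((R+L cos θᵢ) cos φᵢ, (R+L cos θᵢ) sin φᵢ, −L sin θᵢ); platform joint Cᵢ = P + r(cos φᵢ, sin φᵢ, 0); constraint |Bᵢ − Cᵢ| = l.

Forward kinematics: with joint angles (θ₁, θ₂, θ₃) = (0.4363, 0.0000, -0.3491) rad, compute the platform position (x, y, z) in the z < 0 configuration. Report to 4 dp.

arm 1 at φ=0.0°: ρ1 = 0.2206;  centre 1 = (0.2206, 0.0000, -0.0423)
centre 2 = (0.2300·cos120.0°, 0.2300·sin120.0°, 0.0000) = (-0.1150, 0.1992, 0.0000)
φ3=240.0°: virtual centre (-0.1120, -0.1940, 0.0342), radius l
eliminate P² terms by subtracting sphere 1 from 2 and 3
plane₁₂: -0.6713x+0.3984y+0.0845z = 0.0024
Cramer: x(z) = -0.0025+0.1784z;  y(z) = 0.0020+0.0884z
quadratic in z: (1.0396)z²+(0.0053)z+(-0.0508)=0, √Δ=0.4598 → z ∈ {-0.2237, 0.2186}; z = -0.2237 (taking z<0)
x = -0.0424, y = -0.0178

(-0.0424, -0.0178, -0.2237)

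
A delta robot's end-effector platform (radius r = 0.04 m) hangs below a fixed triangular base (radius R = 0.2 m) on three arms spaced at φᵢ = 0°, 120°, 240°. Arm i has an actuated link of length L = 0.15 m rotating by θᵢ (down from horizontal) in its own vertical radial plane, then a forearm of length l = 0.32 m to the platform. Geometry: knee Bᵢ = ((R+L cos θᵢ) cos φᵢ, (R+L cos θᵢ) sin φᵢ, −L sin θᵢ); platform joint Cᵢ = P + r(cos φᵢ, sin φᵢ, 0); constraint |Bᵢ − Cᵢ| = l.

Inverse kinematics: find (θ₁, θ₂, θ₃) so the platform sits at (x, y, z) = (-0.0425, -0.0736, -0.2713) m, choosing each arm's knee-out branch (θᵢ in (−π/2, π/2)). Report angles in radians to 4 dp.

θ₁ = 1.0474, θ₂ = 1.0473, θ₃ = 0.2618

φ1=0.0° → target in arm frame (-0.0425, -0.0736)
  A cos θ + B sin θ = C:  0.2025·cos θ + -0.2713·sin θ = -0.1338
  θ1 = atan2(B,A) + arccos(C/0.3385) = 1.0474
rotate P by −φ2: (-0.0425, 0.0736, -0.2713)
  A cos θ + B sin θ = C:  0.2025·cos θ + -0.2713·sin θ = -0.1337
  γ=atan2(-0.2713,0.2025)=-0.9296;  ψ=arccos(-0.3951)=1.9769;  θ2=γ+ψ≈1.0473
rotate P by −φ3: (0.0850, 0.0000, -0.2713)
  A=0.0750, B=-0.2713, C=(l²−L²−A²−y'²−z²)/(2L)=0.0022
  θ3 = atan2(B,A) + arccos(C/0.2815) = 0.2618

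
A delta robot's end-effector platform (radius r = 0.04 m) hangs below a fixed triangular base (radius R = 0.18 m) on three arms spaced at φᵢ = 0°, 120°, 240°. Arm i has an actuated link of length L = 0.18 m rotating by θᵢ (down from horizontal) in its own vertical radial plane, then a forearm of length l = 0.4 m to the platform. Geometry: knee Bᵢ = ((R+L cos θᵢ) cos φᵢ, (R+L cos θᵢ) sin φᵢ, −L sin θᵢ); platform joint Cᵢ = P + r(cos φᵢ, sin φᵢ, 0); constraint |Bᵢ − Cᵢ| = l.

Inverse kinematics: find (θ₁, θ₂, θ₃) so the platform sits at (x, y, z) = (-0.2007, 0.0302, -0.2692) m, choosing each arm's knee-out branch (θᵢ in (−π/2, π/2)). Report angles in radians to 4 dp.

θ₁ = 1.3089, θ₂ = -0.2616, θ₃ = 0.0877

arm 1 (φ=0.0°): x'=-0.2007, y'=0.0302
  A cos θ + B sin θ = C:  0.3407·cos θ + -0.2692·sin θ = -0.1718
  θ1 = atan2(B,A) + arccos(C/0.4342) = 1.3089
φ2=120.0° → target in arm frame (0.1265, 0.1587)
  e−x'=0.0135;  (l²−L²−(e−x')²−y'²−z²)/2L = 0.0827
  √(A²+B²)=0.2695;  θ2 = -1.5207+1.2591 ≈ -0.2616
arm 3 (φ=240.0°): x'=0.0742, y'=-0.1889
  e−x'=0.0658;  (l²−L²−(e−x')²−y'²−z²)/2L = 0.0420
  θ3 = atan2(B,A) + arccos(C/0.2771) = 0.0877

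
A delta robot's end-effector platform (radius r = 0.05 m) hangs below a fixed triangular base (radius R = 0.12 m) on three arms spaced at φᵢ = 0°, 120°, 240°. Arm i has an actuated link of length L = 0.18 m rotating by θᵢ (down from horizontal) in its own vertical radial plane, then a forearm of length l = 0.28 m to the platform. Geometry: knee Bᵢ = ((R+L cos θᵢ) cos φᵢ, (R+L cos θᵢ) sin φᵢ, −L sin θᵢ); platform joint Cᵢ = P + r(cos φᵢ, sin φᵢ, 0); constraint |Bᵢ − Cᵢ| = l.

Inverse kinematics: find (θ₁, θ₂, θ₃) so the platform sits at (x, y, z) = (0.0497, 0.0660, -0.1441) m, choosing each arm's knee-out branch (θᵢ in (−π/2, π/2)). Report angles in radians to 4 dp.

θ₁ = -0.2614, θ₂ = -0.0871, θ₃ = 0.7852

φ1=0.0° → target in arm frame (0.0497, 0.0660)
  A=0.0203, B=-0.1441, C=(l²−L²−A²−y'²−z²)/(2L)=0.0569
  √(A²+B²)=0.1455;  θ1 = -1.4308+1.1694 ≈ -0.2614
arm 2 (φ=120.0°): x'=0.0323, y'=-0.0760
  A cos θ + B sin θ = C:  0.0377·cos θ + -0.1441·sin θ = 0.0501
  θ2 = atan2(B,A) + arccos(C/0.1489) = -0.0871
φ3=240.0° → target in arm frame (-0.0820, 0.0100)
  e−x'=0.1520;  (l²−L²−(e−x')²−y'²−z²)/2L = 0.0056
  γ=atan2(-0.1441,0.1520)=-0.7587;  ψ=arccos(0.0269)=1.5439;  θ3=γ+ψ≈0.7852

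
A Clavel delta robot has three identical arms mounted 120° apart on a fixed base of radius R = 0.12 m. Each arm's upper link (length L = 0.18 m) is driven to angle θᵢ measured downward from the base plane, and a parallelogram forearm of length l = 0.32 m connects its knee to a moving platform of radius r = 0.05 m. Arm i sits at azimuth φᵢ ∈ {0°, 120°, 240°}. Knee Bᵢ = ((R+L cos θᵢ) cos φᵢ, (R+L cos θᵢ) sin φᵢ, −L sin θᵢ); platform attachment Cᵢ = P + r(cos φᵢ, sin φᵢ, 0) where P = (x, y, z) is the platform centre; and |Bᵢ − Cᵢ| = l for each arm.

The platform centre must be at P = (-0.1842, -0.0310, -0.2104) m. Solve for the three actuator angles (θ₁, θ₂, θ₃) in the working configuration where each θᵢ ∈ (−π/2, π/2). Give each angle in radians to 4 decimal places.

φ1=0.0° → target in arm frame (-0.1842, -0.0310)
  A=0.2542, B=-0.2104, C=(l²−L²−A²−y'²−z²)/(2L)=-0.1107
  γ=atan2(-0.2104,0.2542)=-0.6914;  ψ=arccos(-0.3354)=1.9129;  θ1=γ+ψ≈1.2215
arm 2 (φ=120.0°): x'=0.0653, y'=0.1750
  A=0.0047, B=-0.2104, C=(l²−L²−A²−y'²−z²)/(2L)=-0.0137
  θ2 = atan2(B,A) + arccos(C/0.2105) = 0.0876
rotate P by −φ3: (0.1189, -0.1440, -0.2104)
  A cos θ + B sin θ = C:  -0.0489·cos θ + -0.2104·sin θ = 0.0072
  √(A²+B²)=0.2160;  θ3 = -1.7994+1.5374 ≈ -0.2619

θ₁ = 1.2215, θ₂ = 0.0876, θ₃ = -0.2619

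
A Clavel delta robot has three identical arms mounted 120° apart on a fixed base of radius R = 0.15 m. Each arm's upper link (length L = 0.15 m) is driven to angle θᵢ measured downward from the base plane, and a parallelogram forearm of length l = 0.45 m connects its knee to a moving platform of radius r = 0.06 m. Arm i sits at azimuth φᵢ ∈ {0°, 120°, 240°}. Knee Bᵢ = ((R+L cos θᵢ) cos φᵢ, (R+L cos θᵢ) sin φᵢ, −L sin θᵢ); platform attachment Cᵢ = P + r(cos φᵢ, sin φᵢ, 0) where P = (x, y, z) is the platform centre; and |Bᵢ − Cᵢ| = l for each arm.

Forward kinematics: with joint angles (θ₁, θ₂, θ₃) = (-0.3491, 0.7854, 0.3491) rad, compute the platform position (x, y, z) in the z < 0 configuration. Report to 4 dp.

(0.1567, -0.0731, -0.3865)

arm 1 at φ=0.0°: e+L cos θ1 = 0.2310;  S1 = (0.2310, 0.0000, 0.0513)
arm 2 at φ=120.0°: e+L cos θ2 = 0.1961;  S2 = (-0.0980, 0.1698, -0.1061)
arm 3 at φ=240.0°: e+L cos θ3 = 0.2310;  S3 = (-0.1155, -0.2000, -0.0513)
|S₂|²−|S₁|² = -0.0063;  |S₃|²−|S₁|² = 0.0000
linear system: -0.6580x+0.3396y = -0.0063−-0.3147z; -0.6929x+-0.4000y = 0.0000−-0.2052z
det = 0.4985;  x = 0.0050+-0.3924z,  y = -0.0087+0.1666z
quadratic in z: (1.1817)z²+(0.0718)z+(-0.1488)=0, √Δ=0.8416 → z ∈ {-0.3865, 0.3257}; z = -0.3865 (taking z<0)
x = 0.1567, y = -0.0731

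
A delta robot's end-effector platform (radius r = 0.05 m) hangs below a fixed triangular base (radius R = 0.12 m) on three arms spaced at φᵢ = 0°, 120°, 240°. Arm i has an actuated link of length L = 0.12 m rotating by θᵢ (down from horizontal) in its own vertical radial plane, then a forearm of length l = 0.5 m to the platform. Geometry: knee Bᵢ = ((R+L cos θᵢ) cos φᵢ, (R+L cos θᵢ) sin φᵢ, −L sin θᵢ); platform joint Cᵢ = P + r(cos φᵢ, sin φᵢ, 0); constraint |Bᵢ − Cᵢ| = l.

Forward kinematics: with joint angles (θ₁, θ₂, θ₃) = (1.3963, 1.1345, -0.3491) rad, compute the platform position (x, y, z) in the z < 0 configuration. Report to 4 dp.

O1 = (0.0908·cos0.0°, 0.0908·sin0.0°, -0.1182) = (0.0908, 0.0000, -0.1182)
arm 2 at φ=120.0°: (R−r)+L cos θ2 = 0.1207;  O2 = (-0.0604, 0.1045, -0.1088)
φ3=240.0°: virtual centre (-0.0914, -0.1583, 0.0410), radius l
|O₂|²−|O₁|² = 0.0042;  |O₃|²−|O₁|² = 0.0129
[-0.3024 0.2091 0.0188]·P = 0.0042;  [-0.3644 -0.3166 0.3184]·P = 0.0129
Cramer: x(z) = -0.0234+0.4220z;  y(z) = -0.0138+0.5202z
into |P−O₁|² = l²: 1.4487z² + 0.1257z + -0.2228 = 0;  Δ = 1.3069;  z = -0.4379 or 0.3512 → z<0 root = -0.4379
x = -0.2082, y = -0.2416

(-0.2082, -0.2416, -0.4379)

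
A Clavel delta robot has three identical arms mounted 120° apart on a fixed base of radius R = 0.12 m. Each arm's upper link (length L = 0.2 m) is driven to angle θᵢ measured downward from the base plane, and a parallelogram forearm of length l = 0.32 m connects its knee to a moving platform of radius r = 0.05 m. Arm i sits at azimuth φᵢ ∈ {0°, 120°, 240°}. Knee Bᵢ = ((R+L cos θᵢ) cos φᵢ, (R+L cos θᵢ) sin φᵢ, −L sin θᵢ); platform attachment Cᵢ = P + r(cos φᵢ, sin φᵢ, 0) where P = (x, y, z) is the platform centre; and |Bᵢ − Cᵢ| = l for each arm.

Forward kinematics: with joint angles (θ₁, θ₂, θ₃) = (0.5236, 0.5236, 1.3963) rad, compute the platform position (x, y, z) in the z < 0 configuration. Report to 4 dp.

O1 = (0.2432·cos0.0°, 0.2432·sin0.0°, -0.1000) = (0.2432, 0.0000, -0.1000)
arm 2 at φ=120.0°: e+L cos θ2 = 0.2432;  O2 = (-0.1216, 0.2106, -0.1000)
φ3=240.0°: virtual centre (-0.0524, -0.0907, -0.1970), radius l
|O₂|²−|O₁|² = 0.0000;  |O₃|²−|O₁|² = -0.0194
[-0.7296 0.4212 0.0000]·P = 0.0000;  [-0.5911 -0.1814 -0.1939]·P = -0.0194
det = 0.3814;  x = 0.0214+-0.2142z,  y = 0.0371+-0.3710z
sphere 1 gives Az²+Bz+C=0 with A=1.1835, B=0.2675, C=-0.0418;  B²−4AC=0.2696;  roots -0.3324, 0.1063;  negative root z = -0.3324
x = 0.0926, y = 0.1604

(0.0926, 0.1604, -0.3324)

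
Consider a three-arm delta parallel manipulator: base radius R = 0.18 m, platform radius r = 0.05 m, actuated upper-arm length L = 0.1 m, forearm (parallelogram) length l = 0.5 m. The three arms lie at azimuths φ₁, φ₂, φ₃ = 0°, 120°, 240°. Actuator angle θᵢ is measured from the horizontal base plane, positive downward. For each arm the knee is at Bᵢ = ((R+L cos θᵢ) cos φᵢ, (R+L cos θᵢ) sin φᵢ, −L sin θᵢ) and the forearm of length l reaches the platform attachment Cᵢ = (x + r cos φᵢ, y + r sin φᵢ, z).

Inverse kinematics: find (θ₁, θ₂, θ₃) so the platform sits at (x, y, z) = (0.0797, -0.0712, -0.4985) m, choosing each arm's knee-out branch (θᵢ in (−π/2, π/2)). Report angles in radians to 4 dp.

φ1=0.0° → target in arm frame (0.0797, -0.0712)
  e−x'=0.0503;  (l²−L²−(e−x')²−y'²−z²)/2L = -0.0805
  θ1 = atan2(B,A) + arccos(C/0.5010) = 0.2619
φ2=120.0° → target in arm frame (-0.1015, -0.0334)
  e−x'=0.2315;  (l²−L²−(e−x')²−y'²−z²)/2L = -0.3161
  θ2 = atan2(B,A) + arccos(C/0.5496) = 1.0475
rotate P by −φ3: (0.0218, 0.1046, -0.4985)
  e−x'=0.1082;  (l²−L²−(e−x')²−y'²−z²)/2L = -0.1558
  γ=atan2(-0.4985,0.1082)=-1.3571;  ψ=arccos(-0.3054)=1.8811;  θ3=γ+ψ≈0.5240

θ₁ = 0.2619, θ₂ = 1.0475, θ₃ = 0.5240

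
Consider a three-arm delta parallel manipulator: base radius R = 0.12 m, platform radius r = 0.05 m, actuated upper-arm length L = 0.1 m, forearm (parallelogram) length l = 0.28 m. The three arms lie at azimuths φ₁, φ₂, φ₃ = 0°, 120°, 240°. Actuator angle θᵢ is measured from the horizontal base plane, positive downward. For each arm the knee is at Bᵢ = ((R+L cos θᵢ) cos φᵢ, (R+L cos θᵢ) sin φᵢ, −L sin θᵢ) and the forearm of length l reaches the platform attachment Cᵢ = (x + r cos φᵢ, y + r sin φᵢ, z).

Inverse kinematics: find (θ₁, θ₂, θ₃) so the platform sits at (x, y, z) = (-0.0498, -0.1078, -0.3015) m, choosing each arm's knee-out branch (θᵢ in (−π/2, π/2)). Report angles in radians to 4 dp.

θ₁ = 1.2219, θ₂ = 1.3092, θ₃ = 0.2621

arm 1 (φ=0.0°): x'=-0.0498, y'=-0.1078
  A cos θ + B sin θ = C:  0.1198·cos θ + -0.3015·sin θ = -0.2424
  θ1 = atan2(B,A) + arccos(C/0.3244) = 1.2219
φ2=120.0° → target in arm frame (-0.0685, 0.0970)
  A cos θ + B sin θ = C:  0.1385·cos θ + -0.3015·sin θ = -0.2554
  θ2 = atan2(B,A) + arccos(C/0.3318) = 1.3092
arm 3 (φ=240.0°): x'=0.1183, y'=0.0108
  e−x'=-0.0483;  (l²−L²−(e−x')²−y'²−z²)/2L = -0.1247
  θ3 = atan2(B,A) + arccos(C/0.3053) = 0.2621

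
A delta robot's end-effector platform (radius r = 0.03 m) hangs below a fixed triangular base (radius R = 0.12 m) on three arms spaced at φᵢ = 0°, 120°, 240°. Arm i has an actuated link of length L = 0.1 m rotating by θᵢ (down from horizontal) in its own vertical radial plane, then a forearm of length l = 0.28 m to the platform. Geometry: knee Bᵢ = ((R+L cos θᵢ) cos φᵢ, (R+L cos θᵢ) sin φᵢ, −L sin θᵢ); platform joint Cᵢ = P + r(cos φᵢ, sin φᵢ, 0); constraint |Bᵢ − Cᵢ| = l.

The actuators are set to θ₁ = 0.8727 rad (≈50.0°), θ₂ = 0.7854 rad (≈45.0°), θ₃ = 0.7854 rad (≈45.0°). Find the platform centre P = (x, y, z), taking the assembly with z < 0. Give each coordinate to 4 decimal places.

arm 1 at φ=0.0°: (R−r)+L cos θ1 = 0.1543;  centre 1 = (0.1543, 0.0000, -0.0766)
arm 2 at φ=120.0°: (R−r)+L cos θ2 = 0.1607;  centre 2 = (-0.0804, 0.1392, -0.0707)
arm 3 at φ=240.0°: (R−r)+L cos θ3 = 0.1607;  centre 3 = (-0.0804, -0.1392, -0.0707)
|centre ₂|²−|centre ₁|² = 0.0012;  |centre ₃|²−|centre ₁|² = 0.0012
linear system: -0.4693x+0.2784y = 0.0012−0.0118z; -0.4693x+-0.2784y = 0.0012−0.0118z
Cramer: x(z) = -0.0025+0.0251z;  y(z) = 0.0000-0.0000z
quadratic in z: (1.0006)z²+(0.1453)z+(-0.0480)=0, √Δ=0.4616 → z ∈ {-0.3033, 0.1580}; z = -0.3033 (taking z<0)
x = -0.0101, y = 0.0000

(-0.0101, 0.0000, -0.3033)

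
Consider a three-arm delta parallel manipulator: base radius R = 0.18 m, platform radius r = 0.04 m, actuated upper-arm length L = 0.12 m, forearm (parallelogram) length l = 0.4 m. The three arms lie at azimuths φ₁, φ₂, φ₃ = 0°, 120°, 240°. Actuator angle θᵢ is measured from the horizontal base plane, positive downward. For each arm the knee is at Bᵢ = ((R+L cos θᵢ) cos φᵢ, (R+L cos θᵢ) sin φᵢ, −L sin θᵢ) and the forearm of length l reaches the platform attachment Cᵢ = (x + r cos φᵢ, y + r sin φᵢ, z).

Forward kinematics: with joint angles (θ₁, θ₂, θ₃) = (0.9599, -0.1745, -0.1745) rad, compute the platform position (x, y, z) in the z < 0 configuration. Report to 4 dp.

(-0.1300, 0.0000, -0.3108)

centre 1 = (0.2088·cos0.0°, 0.2088·sin0.0°, -0.0983) = (0.2088, 0.0000, -0.0983)
arm 2 at φ=120.0°: e+L cos θ2 = 0.2582;  centre 2 = (-0.1291, 0.2236, 0.0208)
φ3=240.0°: virtual centre (-0.1291, -0.2236, 0.0208), radius l
|centre ₂|²−|centre ₁|² = 0.0138;  |centre ₃|²−|centre ₁|² = 0.0138
plane₁₂: -0.6758x+0.4472y+0.2383z = 0.0138
Cramer: x(z) = -0.0204+0.3525z;  y(z) = 0.0000-0.0000z
quadratic in z: (1.1243)z²+(0.0349)z+(-0.0978)=0, √Δ=0.6640 → z ∈ {-0.3108, 0.2798}; z = -0.3108 (taking z<0)
x = -0.1300, y = 0.0000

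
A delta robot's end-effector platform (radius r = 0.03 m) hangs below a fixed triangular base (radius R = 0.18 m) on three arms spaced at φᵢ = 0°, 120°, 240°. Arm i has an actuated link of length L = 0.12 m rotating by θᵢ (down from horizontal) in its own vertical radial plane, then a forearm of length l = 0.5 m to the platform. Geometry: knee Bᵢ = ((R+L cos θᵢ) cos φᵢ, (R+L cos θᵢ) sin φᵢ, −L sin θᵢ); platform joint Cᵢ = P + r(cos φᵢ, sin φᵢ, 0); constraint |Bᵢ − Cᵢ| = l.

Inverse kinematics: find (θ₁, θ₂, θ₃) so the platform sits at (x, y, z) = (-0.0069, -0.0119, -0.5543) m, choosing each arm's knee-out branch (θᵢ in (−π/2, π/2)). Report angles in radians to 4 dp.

φ1=0.0° → target in arm frame (-0.0069, -0.0119)
  A cos θ + B sin θ = C:  0.1569·cos θ + -0.5543·sin θ = -0.4017
  θ1 = atan2(B,A) + arccos(C/0.5761) = 1.0475
φ2=120.0° → target in arm frame (-0.0069, 0.0119)
  A=0.1569, B=-0.5543, C=(l²−L²−A²−y'²−z²)/(2L)=-0.4016
  γ=atan2(-0.5543,0.1569)=-1.2950;  ψ=arccos(-0.6972)=2.3423;  θ2=γ+ψ≈1.0473
φ3=240.0° → target in arm frame (0.0138, 0.0000)
  e−x'=0.1362;  (l²−L²−(e−x')²−y'²−z²)/2L = -0.3759
  θ3 = atan2(B,A) + arccos(C/0.5708) = 0.9599

θ₁ = 1.0475, θ₂ = 1.0473, θ₃ = 0.9599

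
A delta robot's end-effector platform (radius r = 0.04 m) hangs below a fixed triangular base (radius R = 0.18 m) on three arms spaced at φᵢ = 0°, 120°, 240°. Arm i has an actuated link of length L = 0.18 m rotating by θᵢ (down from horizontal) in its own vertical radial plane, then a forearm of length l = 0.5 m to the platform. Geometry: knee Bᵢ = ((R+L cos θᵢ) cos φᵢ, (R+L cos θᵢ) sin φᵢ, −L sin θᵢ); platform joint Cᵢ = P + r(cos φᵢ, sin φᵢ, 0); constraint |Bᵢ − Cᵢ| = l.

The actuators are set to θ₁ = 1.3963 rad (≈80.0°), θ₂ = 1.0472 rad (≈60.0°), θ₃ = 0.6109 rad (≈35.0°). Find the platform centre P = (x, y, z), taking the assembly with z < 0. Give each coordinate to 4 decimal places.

arm 1 at φ=0.0°: ρ1 = 0.1713;  centre 1 = (0.1713, 0.0000, -0.1773)
centre 2 = (0.2300·cos120.0°, 0.2300·sin120.0°, -0.1559) = (-0.1150, 0.1992, -0.1559)
centre 3 = (0.2874·cos240.0°, 0.2874·sin240.0°, -0.1032) = (-0.1437, -0.2489, -0.1032)
|centre ₂|²−|centre ₁|² = 0.0164;  |centre ₃|²−|centre ₁|² = 0.0325
[-0.5725 0.3984 0.0428]·P = 0.0164;  [-0.6299 -0.4979 0.1480]·P = 0.0325
det = 0.5360;  x = -0.0395+0.1498z,  y = -0.0154+0.1079z
into |P−centre ₁|² = l²: 1.0341z² + 0.2881z + -0.1739 = 0;  Δ = 0.8025;  z = -0.5725 or 0.2938 → z<0 root = -0.5725
x = -0.1252, y = -0.0772

(-0.1252, -0.0772, -0.5725)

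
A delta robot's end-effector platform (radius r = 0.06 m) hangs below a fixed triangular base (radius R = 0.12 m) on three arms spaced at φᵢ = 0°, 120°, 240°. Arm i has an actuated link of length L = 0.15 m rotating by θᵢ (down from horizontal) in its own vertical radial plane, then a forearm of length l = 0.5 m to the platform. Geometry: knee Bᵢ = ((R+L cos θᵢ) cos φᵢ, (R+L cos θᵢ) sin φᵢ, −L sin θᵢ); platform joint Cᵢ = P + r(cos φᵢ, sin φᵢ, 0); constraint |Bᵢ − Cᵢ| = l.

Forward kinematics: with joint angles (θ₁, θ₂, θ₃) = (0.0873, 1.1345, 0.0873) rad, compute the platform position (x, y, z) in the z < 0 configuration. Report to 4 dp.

arm 1 at φ=0.0°: (R−r)+L cos θ1 = 0.2094;  S1 = (0.2094, 0.0000, -0.0131)
S2 = (0.1234·cos120.0°, 0.1234·sin120.0°, -0.1359) = (-0.0617, 0.1069, -0.1359)
arm 3 at φ=240.0°: (R−r)+L cos θ3 = 0.2094;  S3 = (-0.1047, -0.1814, -0.0131)
eliminate P² terms by subtracting sphere 1 from 2 and 3
[-0.5422 0.2137 -0.2457]·P = -0.0103;  [-0.6283 -0.3627 0.0000]·P = 0.0000
det = 0.3310;  x = 0.0113+-0.2693z,  y = -0.0196+0.4665z
quadratic in z: (1.2902)z²+(0.1146)z+(-0.2102)=0, √Δ=1.0478 → z ∈ {-0.4505, 0.3617}; z = -0.4505 (taking z<0)
x = 0.1326, y = -0.2297

(0.1326, -0.2297, -0.4505)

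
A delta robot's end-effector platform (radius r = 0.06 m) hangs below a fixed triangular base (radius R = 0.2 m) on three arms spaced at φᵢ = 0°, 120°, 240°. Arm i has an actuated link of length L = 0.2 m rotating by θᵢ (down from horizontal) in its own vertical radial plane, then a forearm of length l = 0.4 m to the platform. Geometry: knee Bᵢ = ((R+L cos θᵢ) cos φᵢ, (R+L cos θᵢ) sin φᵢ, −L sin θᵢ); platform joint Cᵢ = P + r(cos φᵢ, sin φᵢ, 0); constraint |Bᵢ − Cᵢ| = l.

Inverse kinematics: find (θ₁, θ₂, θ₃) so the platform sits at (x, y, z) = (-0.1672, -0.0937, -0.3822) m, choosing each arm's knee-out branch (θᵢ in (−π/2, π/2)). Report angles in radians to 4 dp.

arm 1 (φ=0.0°): x'=-0.1672, y'=-0.0937
  e−x'=0.3072;  (l²−L²−(e−x')²−y'²−z²)/2L = -0.3231
  √(A²+B²)=0.4904;  θ1 = -0.8938+2.2901 ≈ 1.3963
rotate P by −φ2: (0.0025, 0.1916, -0.3822)
  A cos θ + B sin θ = C:  0.1375·cos θ + -0.3822·sin θ = -0.2043
  γ=atan2(-0.3822,0.1375)=-1.2253;  ψ=arccos(-0.5030)=2.0979;  θ2=γ+ψ≈0.8725
rotate P by −φ3: (0.1647, -0.0979, -0.3822)
  e−x'=-0.0247;  (l²−L²−(e−x')²−y'²−z²)/2L = -0.0907
  √(A²+B²)=0.3830;  θ3 = -1.6355+1.8099 ≈ 0.1745

θ₁ = 1.3963, θ₂ = 0.8725, θ₃ = 0.1745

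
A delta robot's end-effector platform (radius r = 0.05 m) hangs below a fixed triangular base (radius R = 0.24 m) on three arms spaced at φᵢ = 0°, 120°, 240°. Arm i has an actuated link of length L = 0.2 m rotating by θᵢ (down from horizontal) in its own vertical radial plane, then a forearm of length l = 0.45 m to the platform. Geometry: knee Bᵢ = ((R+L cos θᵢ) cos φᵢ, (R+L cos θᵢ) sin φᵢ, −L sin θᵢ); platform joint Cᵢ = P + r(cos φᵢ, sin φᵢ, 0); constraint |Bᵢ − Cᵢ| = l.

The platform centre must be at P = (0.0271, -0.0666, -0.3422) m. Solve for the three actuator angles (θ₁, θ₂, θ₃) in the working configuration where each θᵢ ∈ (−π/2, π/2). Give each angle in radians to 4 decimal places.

θ₁ = 0.3490, θ₂ = 0.7856, θ₃ = 0.2620

arm 1 (φ=0.0°): x'=0.0271, y'=-0.0666
  A cos θ + B sin θ = C:  0.1629·cos θ + -0.3422·sin θ = 0.0361
  γ=atan2(-0.3422,0.1629)=-1.1265;  ψ=arccos(0.0952)=1.4755;  θ1=γ+ψ≈0.3490
φ2=120.0° → target in arm frame (-0.0712, 0.0098)
  A=0.2612, B=-0.3422, C=(l²−L²−A²−y'²−z²)/(2L)=-0.0573
  θ2 = atan2(B,A) + arccos(C/0.4305) = 0.7856
rotate P by −φ3: (0.0441, 0.0568, -0.3422)
  A=0.1459, B=-0.3422, C=(l²−L²−A²−y'²−z²)/(2L)=0.0522
  θ3 = atan2(B,A) + arccos(C/0.3720) = 0.2620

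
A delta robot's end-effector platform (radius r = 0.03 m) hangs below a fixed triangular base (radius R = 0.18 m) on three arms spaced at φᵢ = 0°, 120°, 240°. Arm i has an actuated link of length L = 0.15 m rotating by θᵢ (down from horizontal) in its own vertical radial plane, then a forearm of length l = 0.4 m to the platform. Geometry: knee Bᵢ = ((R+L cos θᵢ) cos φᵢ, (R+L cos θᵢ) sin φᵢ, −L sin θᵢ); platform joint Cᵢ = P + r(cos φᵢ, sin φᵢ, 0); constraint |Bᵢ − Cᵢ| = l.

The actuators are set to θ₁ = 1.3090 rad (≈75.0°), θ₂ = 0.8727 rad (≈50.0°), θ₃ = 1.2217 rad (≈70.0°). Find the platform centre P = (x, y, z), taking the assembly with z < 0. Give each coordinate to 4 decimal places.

(-0.0409, 0.0466, -0.4690)

S1 = (0.1888·cos0.0°, 0.1888·sin0.0°, -0.1449) = (0.1888, 0.0000, -0.1449)
S2 = (0.2464·cos120.0°, 0.2464·sin120.0°, -0.1149) = (-0.1232, 0.2134, -0.1149)
arm 3 at φ=240.0°: ρ3 = 0.2013;  S3 = (-0.1007, -0.1743, -0.1410)
eliminate P² terms by subtracting sphere 1 from 2 and 3
plane₁₂: -0.6241x+0.4268y+0.0600z = 0.0173
det = 0.4647;  x = -0.0164+0.0522z,  y = 0.0165+-0.0641z
sphere 1 gives Az²+Bz+C=0 with A=1.0068, B=0.2662, C=-0.0966;  B²−4AC=0.4600;  roots -0.4690, 0.2046;  negative root z = -0.4690
x = -0.0409, y = 0.0466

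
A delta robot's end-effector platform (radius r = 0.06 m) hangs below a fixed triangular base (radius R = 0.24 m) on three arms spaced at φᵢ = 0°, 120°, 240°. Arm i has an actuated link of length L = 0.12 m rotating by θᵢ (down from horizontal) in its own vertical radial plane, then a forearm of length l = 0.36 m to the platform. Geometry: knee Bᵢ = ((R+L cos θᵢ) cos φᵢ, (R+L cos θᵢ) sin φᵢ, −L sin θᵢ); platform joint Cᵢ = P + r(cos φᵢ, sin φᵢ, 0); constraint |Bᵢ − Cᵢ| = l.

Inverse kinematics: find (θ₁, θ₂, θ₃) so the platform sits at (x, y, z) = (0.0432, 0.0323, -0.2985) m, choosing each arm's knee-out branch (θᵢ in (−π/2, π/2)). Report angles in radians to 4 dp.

rotate P by −φ1: (0.0432, 0.0323, -0.2985)
  A=0.1368, B=-0.2985, C=(l²−L²−A²−y'²−z²)/(2L)=0.0264
  √(A²+B²)=0.3284;  θ1 = -1.1411+1.4903 ≈ 0.3492
arm 2 (φ=120.0°): x'=0.0064, y'=-0.0536
  A=0.1736, B=-0.2985, C=(l²−L²−A²−y'²−z²)/(2L)=-0.0288
  √(A²+B²)=0.3453;  θ2 = -1.0440+1.6544 ≈ 0.6104
rotate P by −φ3: (-0.0496, 0.0213, -0.2985)
  A cos θ + B sin θ = C:  0.2296·cos θ + -0.2985·sin θ = -0.1127
  γ=atan2(-0.2985,0.2296)=-0.9152;  ψ=arccos(-0.2994)=1.8748;  θ3=γ+ψ≈0.9597

θ₁ = 0.3492, θ₂ = 0.6104, θ₃ = 0.9597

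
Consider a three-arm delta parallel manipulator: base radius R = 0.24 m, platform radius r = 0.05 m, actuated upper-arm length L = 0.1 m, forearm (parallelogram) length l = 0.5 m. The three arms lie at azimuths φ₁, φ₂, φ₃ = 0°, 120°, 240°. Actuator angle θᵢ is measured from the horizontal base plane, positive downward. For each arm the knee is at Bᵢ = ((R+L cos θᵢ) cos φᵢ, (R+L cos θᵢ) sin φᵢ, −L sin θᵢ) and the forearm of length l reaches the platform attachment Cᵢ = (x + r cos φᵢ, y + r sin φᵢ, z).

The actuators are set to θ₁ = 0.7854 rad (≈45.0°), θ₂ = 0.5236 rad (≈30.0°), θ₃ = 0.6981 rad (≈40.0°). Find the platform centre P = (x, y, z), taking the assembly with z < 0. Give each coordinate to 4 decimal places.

S1 = (0.2607·cos0.0°, 0.2607·sin0.0°, -0.0707) = (0.2607, 0.0000, -0.0707)
arm 2 at φ=120.0°: ρ2 = 0.2766;  S2 = (-0.1383, 0.2395, -0.0500)
arm 3 at φ=240.0°: ρ3 = 0.2666;  S3 = (-0.1333, -0.2309, -0.0643)
|S₂|²−|S₁|² = 0.0060;  |S₃|²−|S₁|² = 0.0022
[-0.7980 0.4791 0.0414]·P = 0.0060;  [-0.7880 -0.4618 0.0129]·P = 0.0022
Cramer: x(z) = -0.0052+0.0339z;  y(z) = 0.0040-0.0300z
into |P−S₁|² = l²: 1.0020z² + 0.1232z + -0.1743 = 0;  Δ = 0.7137;  z = -0.4830 or 0.3601 → z<0 root = -0.4830
x = -0.0216, y = 0.0185

(-0.0216, 0.0185, -0.4830)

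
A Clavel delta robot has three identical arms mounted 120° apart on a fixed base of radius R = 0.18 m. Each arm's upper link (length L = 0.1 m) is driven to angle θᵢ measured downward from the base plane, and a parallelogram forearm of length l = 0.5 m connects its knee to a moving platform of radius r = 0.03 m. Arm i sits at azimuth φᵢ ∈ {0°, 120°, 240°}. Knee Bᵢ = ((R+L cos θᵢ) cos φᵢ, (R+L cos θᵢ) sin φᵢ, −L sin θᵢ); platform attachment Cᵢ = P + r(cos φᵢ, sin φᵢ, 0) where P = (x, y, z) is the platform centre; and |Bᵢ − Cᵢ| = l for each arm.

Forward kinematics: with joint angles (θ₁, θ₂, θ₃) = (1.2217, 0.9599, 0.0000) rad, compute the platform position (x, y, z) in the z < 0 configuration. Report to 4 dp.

arm 1 at φ=0.0°: (R−r)+L cos θ1 = 0.1842;  centre 1 = (0.1842, 0.0000, -0.0940)
φ2=120.0°: virtual centre (-0.1037, 0.1796, -0.0819), radius l
centre 3 = (0.2500·cos240.0°, 0.2500·sin240.0°, 0.0000) = (-0.1250, -0.2165, 0.0000)
eliminate P² terms by subtracting sphere 1 from 2 and 3
linear system: -0.5758x+0.3592y = 0.0069−0.0241z; -0.6184x+-0.4330y = 0.0197−0.1879z
det = 0.4714;  x = -0.0214+0.1653z,  y = -0.0150+0.1979z
into |P−centre ₁|² = l²: 1.0665z² + 0.1140z + -0.1987 = 0;  Δ = 0.8605;  z = -0.4883 or 0.3814 → z<0 root = -0.4883
x = -0.1022, y = -0.1116

(-0.1022, -0.1116, -0.4883)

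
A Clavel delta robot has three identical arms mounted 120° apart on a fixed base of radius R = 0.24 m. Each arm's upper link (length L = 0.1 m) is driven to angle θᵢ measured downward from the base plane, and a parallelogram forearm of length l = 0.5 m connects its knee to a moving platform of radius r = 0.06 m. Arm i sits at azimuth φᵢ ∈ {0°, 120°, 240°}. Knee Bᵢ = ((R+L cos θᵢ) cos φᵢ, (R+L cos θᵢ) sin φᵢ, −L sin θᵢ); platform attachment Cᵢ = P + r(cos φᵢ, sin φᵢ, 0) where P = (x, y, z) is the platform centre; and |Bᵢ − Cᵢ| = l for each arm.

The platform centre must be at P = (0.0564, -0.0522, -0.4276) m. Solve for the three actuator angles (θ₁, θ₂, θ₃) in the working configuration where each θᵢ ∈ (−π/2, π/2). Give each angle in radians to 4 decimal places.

θ₁ = -0.1741, θ₂ = 0.6112, θ₃ = 0.0878

φ1=0.0° → target in arm frame (0.0564, -0.0522)
  A cos θ + B sin θ = C:  0.1236·cos θ + -0.4276·sin θ = 0.1958
  √(A²+B²)=0.4451;  θ1 = -1.2894+1.1154 ≈ -0.1741
φ2=120.0° → target in arm frame (-0.0734, -0.0227)
  A cos θ + B sin θ = C:  0.2534·cos θ + -0.4276·sin θ = -0.0379
  γ=atan2(-0.4276,0.2534)=-1.0358;  ψ=arccos(-0.0762)=1.6471;  θ2=γ+ψ≈0.6112
arm 3 (φ=240.0°): x'=0.0170, y'=0.0749
  e−x'=0.1630;  (l²−L²−(e−x')²−y'²−z²)/2L = 0.1249
  θ3 = atan2(B,A) + arccos(C/0.4576) = 0.0878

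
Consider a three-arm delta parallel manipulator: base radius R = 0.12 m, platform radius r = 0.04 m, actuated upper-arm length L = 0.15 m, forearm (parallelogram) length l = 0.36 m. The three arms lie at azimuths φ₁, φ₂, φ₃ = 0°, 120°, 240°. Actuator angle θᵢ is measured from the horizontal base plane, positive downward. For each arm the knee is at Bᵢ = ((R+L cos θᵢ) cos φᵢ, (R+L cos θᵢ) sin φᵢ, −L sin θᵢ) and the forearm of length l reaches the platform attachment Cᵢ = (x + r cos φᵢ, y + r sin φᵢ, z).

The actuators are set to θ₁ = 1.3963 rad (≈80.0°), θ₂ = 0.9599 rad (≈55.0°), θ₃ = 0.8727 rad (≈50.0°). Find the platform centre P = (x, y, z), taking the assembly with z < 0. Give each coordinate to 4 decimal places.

(-0.0941, -0.0131, -0.4467)

φ1=0.0°: virtual centre (0.1060, 0.0000, -0.1477), radius l
centre 2 = (0.1660·cos120.0°, 0.1660·sin120.0°, -0.1229) = (-0.0830, 0.1438, -0.1229)
arm 3 at φ=240.0°: ρ3 = 0.1764;  centre 3 = (-0.0882, -0.1528, -0.1149)
|centre ₂|²−|centre ₁|² = 0.0096;  |centre ₃|²−|centre ₁|² = 0.0113
linear system: -0.3781x+0.2876y = 0.0096−0.0497z; -0.3885x+-0.3056y = 0.0113−0.0656z
Cramer: x(z) = -0.0272+0.1499z;  y(z) = -0.0023+0.0242z
quadratic in z: (1.0230)z²+(0.2554)z+(-0.0900)=0, √Δ=0.6585 → z ∈ {-0.4467, 0.1970}; z = -0.4467 (taking z<0)
x = -0.0941, y = -0.0131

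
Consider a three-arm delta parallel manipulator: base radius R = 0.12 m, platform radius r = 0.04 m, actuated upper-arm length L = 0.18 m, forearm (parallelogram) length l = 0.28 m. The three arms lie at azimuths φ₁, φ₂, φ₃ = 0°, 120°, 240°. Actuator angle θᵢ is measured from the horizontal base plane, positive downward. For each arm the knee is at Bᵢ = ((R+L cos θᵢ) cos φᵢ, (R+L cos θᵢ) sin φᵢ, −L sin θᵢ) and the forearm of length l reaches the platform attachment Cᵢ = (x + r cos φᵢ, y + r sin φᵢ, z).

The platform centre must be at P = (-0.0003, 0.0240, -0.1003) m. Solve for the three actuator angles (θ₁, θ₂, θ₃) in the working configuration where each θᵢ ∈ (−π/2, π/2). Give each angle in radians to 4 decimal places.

φ1=0.0° → target in arm frame (-0.0003, 0.0240)
  e−x'=0.0803;  (l²−L²−(e−x')²−y'²−z²)/2L = 0.0803
  √(A²+B²)=0.1285;  θ1 = -0.8957+0.8955 ≈ -0.0002
φ2=120.0° → target in arm frame (0.0209, -0.0117)
  e−x'=0.0591;  (l²−L²−(e−x')²−y'²−z²)/2L = 0.0898
  √(A²+B²)=0.1164;  θ2 = -1.0386+0.6902 ≈ -0.3484
arm 3 (φ=240.0°): x'=-0.0206, y'=-0.0123
  A=0.1006, B=-0.1003, C=(l²−L²−A²−y'²−z²)/(2L)=0.0713
  γ=atan2(-0.1003,0.1006)=-0.7837;  ψ=arccos(0.5017)=1.0452;  θ3=γ+ψ≈0.2615

θ₁ = -0.0002, θ₂ = -0.3484, θ₃ = 0.2615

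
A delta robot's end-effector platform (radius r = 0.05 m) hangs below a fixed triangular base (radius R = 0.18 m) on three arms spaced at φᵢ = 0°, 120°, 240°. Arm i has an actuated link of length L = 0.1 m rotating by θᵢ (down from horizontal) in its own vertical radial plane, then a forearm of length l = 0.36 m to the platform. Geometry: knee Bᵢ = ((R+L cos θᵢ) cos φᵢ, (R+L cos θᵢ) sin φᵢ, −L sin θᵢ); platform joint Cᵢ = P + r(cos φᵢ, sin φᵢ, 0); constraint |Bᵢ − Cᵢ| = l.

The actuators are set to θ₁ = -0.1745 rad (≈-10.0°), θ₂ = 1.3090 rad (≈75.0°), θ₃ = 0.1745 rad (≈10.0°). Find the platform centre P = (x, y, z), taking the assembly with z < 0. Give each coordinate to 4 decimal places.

(0.0934, -0.1094, -0.2979)

φ1=0.0°: virtual centre (0.2285, 0.0000, 0.0174), radius l
S2 = (0.1559·cos120.0°, 0.1559·sin120.0°, -0.0966) = (-0.0779, 0.1350, -0.0966)
φ3=240.0°: virtual centre (-0.1142, -0.1979, -0.0174), radius l
|S₂|²−|S₁|² = -0.0189;  |S₃|²−|S₁|² = 0.0000
linear system: -0.6128x+0.2700y = -0.0189−-0.2279z; -0.6854x+-0.3957y = 0.0000−-0.0694z
det = 0.4276;  x = 0.0175+-0.2548z,  y = -0.0303+0.2658z
into |P−S₁|² = l²: 1.1356z² + 0.0567z + -0.0839 = 0;  Δ = 0.3841;  z = -0.2979 or 0.2479 → z<0 root = -0.2979
x = 0.0934, y = -0.1094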